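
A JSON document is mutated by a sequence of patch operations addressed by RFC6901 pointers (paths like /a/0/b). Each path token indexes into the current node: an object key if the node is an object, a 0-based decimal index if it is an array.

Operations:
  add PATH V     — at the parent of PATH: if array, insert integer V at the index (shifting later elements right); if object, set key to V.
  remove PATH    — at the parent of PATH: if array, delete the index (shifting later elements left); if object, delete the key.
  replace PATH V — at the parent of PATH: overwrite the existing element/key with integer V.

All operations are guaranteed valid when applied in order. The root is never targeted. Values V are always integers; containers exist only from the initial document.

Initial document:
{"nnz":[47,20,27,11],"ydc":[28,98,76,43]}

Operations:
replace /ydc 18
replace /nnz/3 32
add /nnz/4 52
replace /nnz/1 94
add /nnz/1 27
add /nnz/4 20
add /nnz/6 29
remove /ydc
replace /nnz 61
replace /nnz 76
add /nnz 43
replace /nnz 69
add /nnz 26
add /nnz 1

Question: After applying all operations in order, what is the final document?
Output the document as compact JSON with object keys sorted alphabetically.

Answer: {"nnz":1}

Derivation:
After op 1 (replace /ydc 18): {"nnz":[47,20,27,11],"ydc":18}
After op 2 (replace /nnz/3 32): {"nnz":[47,20,27,32],"ydc":18}
After op 3 (add /nnz/4 52): {"nnz":[47,20,27,32,52],"ydc":18}
After op 4 (replace /nnz/1 94): {"nnz":[47,94,27,32,52],"ydc":18}
After op 5 (add /nnz/1 27): {"nnz":[47,27,94,27,32,52],"ydc":18}
After op 6 (add /nnz/4 20): {"nnz":[47,27,94,27,20,32,52],"ydc":18}
After op 7 (add /nnz/6 29): {"nnz":[47,27,94,27,20,32,29,52],"ydc":18}
After op 8 (remove /ydc): {"nnz":[47,27,94,27,20,32,29,52]}
After op 9 (replace /nnz 61): {"nnz":61}
After op 10 (replace /nnz 76): {"nnz":76}
After op 11 (add /nnz 43): {"nnz":43}
After op 12 (replace /nnz 69): {"nnz":69}
After op 13 (add /nnz 26): {"nnz":26}
After op 14 (add /nnz 1): {"nnz":1}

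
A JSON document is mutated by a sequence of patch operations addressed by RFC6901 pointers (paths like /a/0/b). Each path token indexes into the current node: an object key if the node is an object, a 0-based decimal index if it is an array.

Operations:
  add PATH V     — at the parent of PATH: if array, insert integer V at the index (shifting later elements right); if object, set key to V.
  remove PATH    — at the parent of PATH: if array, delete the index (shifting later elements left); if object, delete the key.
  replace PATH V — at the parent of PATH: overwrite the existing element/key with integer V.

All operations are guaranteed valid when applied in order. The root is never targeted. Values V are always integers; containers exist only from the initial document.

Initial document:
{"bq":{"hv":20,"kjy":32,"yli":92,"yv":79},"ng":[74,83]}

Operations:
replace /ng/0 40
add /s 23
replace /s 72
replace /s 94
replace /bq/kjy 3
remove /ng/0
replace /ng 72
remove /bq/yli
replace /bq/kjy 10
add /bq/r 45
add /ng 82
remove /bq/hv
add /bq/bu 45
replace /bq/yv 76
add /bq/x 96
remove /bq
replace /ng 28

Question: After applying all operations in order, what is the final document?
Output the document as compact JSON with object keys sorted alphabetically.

After op 1 (replace /ng/0 40): {"bq":{"hv":20,"kjy":32,"yli":92,"yv":79},"ng":[40,83]}
After op 2 (add /s 23): {"bq":{"hv":20,"kjy":32,"yli":92,"yv":79},"ng":[40,83],"s":23}
After op 3 (replace /s 72): {"bq":{"hv":20,"kjy":32,"yli":92,"yv":79},"ng":[40,83],"s":72}
After op 4 (replace /s 94): {"bq":{"hv":20,"kjy":32,"yli":92,"yv":79},"ng":[40,83],"s":94}
After op 5 (replace /bq/kjy 3): {"bq":{"hv":20,"kjy":3,"yli":92,"yv":79},"ng":[40,83],"s":94}
After op 6 (remove /ng/0): {"bq":{"hv":20,"kjy":3,"yli":92,"yv":79},"ng":[83],"s":94}
After op 7 (replace /ng 72): {"bq":{"hv":20,"kjy":3,"yli":92,"yv":79},"ng":72,"s":94}
After op 8 (remove /bq/yli): {"bq":{"hv":20,"kjy":3,"yv":79},"ng":72,"s":94}
After op 9 (replace /bq/kjy 10): {"bq":{"hv":20,"kjy":10,"yv":79},"ng":72,"s":94}
After op 10 (add /bq/r 45): {"bq":{"hv":20,"kjy":10,"r":45,"yv":79},"ng":72,"s":94}
After op 11 (add /ng 82): {"bq":{"hv":20,"kjy":10,"r":45,"yv":79},"ng":82,"s":94}
After op 12 (remove /bq/hv): {"bq":{"kjy":10,"r":45,"yv":79},"ng":82,"s":94}
After op 13 (add /bq/bu 45): {"bq":{"bu":45,"kjy":10,"r":45,"yv":79},"ng":82,"s":94}
After op 14 (replace /bq/yv 76): {"bq":{"bu":45,"kjy":10,"r":45,"yv":76},"ng":82,"s":94}
After op 15 (add /bq/x 96): {"bq":{"bu":45,"kjy":10,"r":45,"x":96,"yv":76},"ng":82,"s":94}
After op 16 (remove /bq): {"ng":82,"s":94}
After op 17 (replace /ng 28): {"ng":28,"s":94}

Answer: {"ng":28,"s":94}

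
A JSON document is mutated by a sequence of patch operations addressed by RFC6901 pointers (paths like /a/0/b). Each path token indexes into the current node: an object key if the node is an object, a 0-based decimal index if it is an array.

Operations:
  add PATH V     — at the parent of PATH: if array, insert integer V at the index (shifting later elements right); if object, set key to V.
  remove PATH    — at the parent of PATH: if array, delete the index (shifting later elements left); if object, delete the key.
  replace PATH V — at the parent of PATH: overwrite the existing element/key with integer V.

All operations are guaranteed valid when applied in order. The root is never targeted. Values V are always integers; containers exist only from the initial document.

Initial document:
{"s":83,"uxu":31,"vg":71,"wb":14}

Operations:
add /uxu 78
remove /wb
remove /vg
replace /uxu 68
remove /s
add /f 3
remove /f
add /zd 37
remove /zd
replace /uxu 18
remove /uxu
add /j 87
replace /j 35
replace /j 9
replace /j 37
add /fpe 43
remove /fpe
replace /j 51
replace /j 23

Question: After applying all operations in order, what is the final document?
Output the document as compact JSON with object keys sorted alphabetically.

Answer: {"j":23}

Derivation:
After op 1 (add /uxu 78): {"s":83,"uxu":78,"vg":71,"wb":14}
After op 2 (remove /wb): {"s":83,"uxu":78,"vg":71}
After op 3 (remove /vg): {"s":83,"uxu":78}
After op 4 (replace /uxu 68): {"s":83,"uxu":68}
After op 5 (remove /s): {"uxu":68}
After op 6 (add /f 3): {"f":3,"uxu":68}
After op 7 (remove /f): {"uxu":68}
After op 8 (add /zd 37): {"uxu":68,"zd":37}
After op 9 (remove /zd): {"uxu":68}
After op 10 (replace /uxu 18): {"uxu":18}
After op 11 (remove /uxu): {}
After op 12 (add /j 87): {"j":87}
After op 13 (replace /j 35): {"j":35}
After op 14 (replace /j 9): {"j":9}
After op 15 (replace /j 37): {"j":37}
After op 16 (add /fpe 43): {"fpe":43,"j":37}
After op 17 (remove /fpe): {"j":37}
After op 18 (replace /j 51): {"j":51}
After op 19 (replace /j 23): {"j":23}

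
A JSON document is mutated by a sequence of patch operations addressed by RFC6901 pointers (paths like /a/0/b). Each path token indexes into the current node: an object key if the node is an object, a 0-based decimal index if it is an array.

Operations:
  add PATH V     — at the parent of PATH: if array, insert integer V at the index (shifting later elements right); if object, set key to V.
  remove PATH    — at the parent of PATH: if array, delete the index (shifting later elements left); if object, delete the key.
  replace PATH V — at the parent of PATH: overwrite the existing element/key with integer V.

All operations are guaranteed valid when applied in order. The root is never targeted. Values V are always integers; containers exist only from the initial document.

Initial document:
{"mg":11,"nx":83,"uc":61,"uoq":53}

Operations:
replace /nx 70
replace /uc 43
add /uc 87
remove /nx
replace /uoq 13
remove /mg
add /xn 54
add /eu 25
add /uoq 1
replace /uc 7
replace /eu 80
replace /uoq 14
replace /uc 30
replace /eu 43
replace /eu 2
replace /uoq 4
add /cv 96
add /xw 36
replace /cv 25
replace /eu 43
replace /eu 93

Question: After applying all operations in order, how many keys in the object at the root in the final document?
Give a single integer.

Answer: 6

Derivation:
After op 1 (replace /nx 70): {"mg":11,"nx":70,"uc":61,"uoq":53}
After op 2 (replace /uc 43): {"mg":11,"nx":70,"uc":43,"uoq":53}
After op 3 (add /uc 87): {"mg":11,"nx":70,"uc":87,"uoq":53}
After op 4 (remove /nx): {"mg":11,"uc":87,"uoq":53}
After op 5 (replace /uoq 13): {"mg":11,"uc":87,"uoq":13}
After op 6 (remove /mg): {"uc":87,"uoq":13}
After op 7 (add /xn 54): {"uc":87,"uoq":13,"xn":54}
After op 8 (add /eu 25): {"eu":25,"uc":87,"uoq":13,"xn":54}
After op 9 (add /uoq 1): {"eu":25,"uc":87,"uoq":1,"xn":54}
After op 10 (replace /uc 7): {"eu":25,"uc":7,"uoq":1,"xn":54}
After op 11 (replace /eu 80): {"eu":80,"uc":7,"uoq":1,"xn":54}
After op 12 (replace /uoq 14): {"eu":80,"uc":7,"uoq":14,"xn":54}
After op 13 (replace /uc 30): {"eu":80,"uc":30,"uoq":14,"xn":54}
After op 14 (replace /eu 43): {"eu":43,"uc":30,"uoq":14,"xn":54}
After op 15 (replace /eu 2): {"eu":2,"uc":30,"uoq":14,"xn":54}
After op 16 (replace /uoq 4): {"eu":2,"uc":30,"uoq":4,"xn":54}
After op 17 (add /cv 96): {"cv":96,"eu":2,"uc":30,"uoq":4,"xn":54}
After op 18 (add /xw 36): {"cv":96,"eu":2,"uc":30,"uoq":4,"xn":54,"xw":36}
After op 19 (replace /cv 25): {"cv":25,"eu":2,"uc":30,"uoq":4,"xn":54,"xw":36}
After op 20 (replace /eu 43): {"cv":25,"eu":43,"uc":30,"uoq":4,"xn":54,"xw":36}
After op 21 (replace /eu 93): {"cv":25,"eu":93,"uc":30,"uoq":4,"xn":54,"xw":36}
Size at the root: 6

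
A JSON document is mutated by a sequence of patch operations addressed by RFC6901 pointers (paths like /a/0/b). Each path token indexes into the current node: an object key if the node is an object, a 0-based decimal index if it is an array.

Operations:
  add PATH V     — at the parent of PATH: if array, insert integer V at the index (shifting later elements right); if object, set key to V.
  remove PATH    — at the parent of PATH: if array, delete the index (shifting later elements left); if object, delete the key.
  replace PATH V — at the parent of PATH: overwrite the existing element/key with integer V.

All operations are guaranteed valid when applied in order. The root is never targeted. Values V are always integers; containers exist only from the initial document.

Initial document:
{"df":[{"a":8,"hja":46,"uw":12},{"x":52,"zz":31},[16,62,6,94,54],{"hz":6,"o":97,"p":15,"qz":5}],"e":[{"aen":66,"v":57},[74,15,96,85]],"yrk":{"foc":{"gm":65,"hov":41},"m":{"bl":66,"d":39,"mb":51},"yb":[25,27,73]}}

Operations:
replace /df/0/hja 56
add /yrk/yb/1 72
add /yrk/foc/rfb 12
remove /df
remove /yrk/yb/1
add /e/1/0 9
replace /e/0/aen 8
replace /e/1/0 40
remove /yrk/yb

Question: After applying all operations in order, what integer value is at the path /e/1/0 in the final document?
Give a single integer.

Answer: 40

Derivation:
After op 1 (replace /df/0/hja 56): {"df":[{"a":8,"hja":56,"uw":12},{"x":52,"zz":31},[16,62,6,94,54],{"hz":6,"o":97,"p":15,"qz":5}],"e":[{"aen":66,"v":57},[74,15,96,85]],"yrk":{"foc":{"gm":65,"hov":41},"m":{"bl":66,"d":39,"mb":51},"yb":[25,27,73]}}
After op 2 (add /yrk/yb/1 72): {"df":[{"a":8,"hja":56,"uw":12},{"x":52,"zz":31},[16,62,6,94,54],{"hz":6,"o":97,"p":15,"qz":5}],"e":[{"aen":66,"v":57},[74,15,96,85]],"yrk":{"foc":{"gm":65,"hov":41},"m":{"bl":66,"d":39,"mb":51},"yb":[25,72,27,73]}}
After op 3 (add /yrk/foc/rfb 12): {"df":[{"a":8,"hja":56,"uw":12},{"x":52,"zz":31},[16,62,6,94,54],{"hz":6,"o":97,"p":15,"qz":5}],"e":[{"aen":66,"v":57},[74,15,96,85]],"yrk":{"foc":{"gm":65,"hov":41,"rfb":12},"m":{"bl":66,"d":39,"mb":51},"yb":[25,72,27,73]}}
After op 4 (remove /df): {"e":[{"aen":66,"v":57},[74,15,96,85]],"yrk":{"foc":{"gm":65,"hov":41,"rfb":12},"m":{"bl":66,"d":39,"mb":51},"yb":[25,72,27,73]}}
After op 5 (remove /yrk/yb/1): {"e":[{"aen":66,"v":57},[74,15,96,85]],"yrk":{"foc":{"gm":65,"hov":41,"rfb":12},"m":{"bl":66,"d":39,"mb":51},"yb":[25,27,73]}}
After op 6 (add /e/1/0 9): {"e":[{"aen":66,"v":57},[9,74,15,96,85]],"yrk":{"foc":{"gm":65,"hov":41,"rfb":12},"m":{"bl":66,"d":39,"mb":51},"yb":[25,27,73]}}
After op 7 (replace /e/0/aen 8): {"e":[{"aen":8,"v":57},[9,74,15,96,85]],"yrk":{"foc":{"gm":65,"hov":41,"rfb":12},"m":{"bl":66,"d":39,"mb":51},"yb":[25,27,73]}}
After op 8 (replace /e/1/0 40): {"e":[{"aen":8,"v":57},[40,74,15,96,85]],"yrk":{"foc":{"gm":65,"hov":41,"rfb":12},"m":{"bl":66,"d":39,"mb":51},"yb":[25,27,73]}}
After op 9 (remove /yrk/yb): {"e":[{"aen":8,"v":57},[40,74,15,96,85]],"yrk":{"foc":{"gm":65,"hov":41,"rfb":12},"m":{"bl":66,"d":39,"mb":51}}}
Value at /e/1/0: 40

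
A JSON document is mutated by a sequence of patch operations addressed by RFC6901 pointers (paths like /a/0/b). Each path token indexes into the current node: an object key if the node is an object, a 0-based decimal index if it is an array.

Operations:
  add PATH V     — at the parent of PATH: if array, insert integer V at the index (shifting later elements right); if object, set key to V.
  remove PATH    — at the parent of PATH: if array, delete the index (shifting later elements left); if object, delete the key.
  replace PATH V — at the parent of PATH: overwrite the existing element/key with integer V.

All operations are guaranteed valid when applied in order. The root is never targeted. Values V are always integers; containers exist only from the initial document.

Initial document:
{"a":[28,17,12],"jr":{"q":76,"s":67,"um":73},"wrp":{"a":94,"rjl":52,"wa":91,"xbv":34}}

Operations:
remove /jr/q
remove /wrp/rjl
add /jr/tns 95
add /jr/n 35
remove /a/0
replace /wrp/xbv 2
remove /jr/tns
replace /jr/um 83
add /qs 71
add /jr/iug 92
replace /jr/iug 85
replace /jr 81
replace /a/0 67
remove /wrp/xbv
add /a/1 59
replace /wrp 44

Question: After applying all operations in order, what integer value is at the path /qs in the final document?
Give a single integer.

Answer: 71

Derivation:
After op 1 (remove /jr/q): {"a":[28,17,12],"jr":{"s":67,"um":73},"wrp":{"a":94,"rjl":52,"wa":91,"xbv":34}}
After op 2 (remove /wrp/rjl): {"a":[28,17,12],"jr":{"s":67,"um":73},"wrp":{"a":94,"wa":91,"xbv":34}}
After op 3 (add /jr/tns 95): {"a":[28,17,12],"jr":{"s":67,"tns":95,"um":73},"wrp":{"a":94,"wa":91,"xbv":34}}
After op 4 (add /jr/n 35): {"a":[28,17,12],"jr":{"n":35,"s":67,"tns":95,"um":73},"wrp":{"a":94,"wa":91,"xbv":34}}
After op 5 (remove /a/0): {"a":[17,12],"jr":{"n":35,"s":67,"tns":95,"um":73},"wrp":{"a":94,"wa":91,"xbv":34}}
After op 6 (replace /wrp/xbv 2): {"a":[17,12],"jr":{"n":35,"s":67,"tns":95,"um":73},"wrp":{"a":94,"wa":91,"xbv":2}}
After op 7 (remove /jr/tns): {"a":[17,12],"jr":{"n":35,"s":67,"um":73},"wrp":{"a":94,"wa":91,"xbv":2}}
After op 8 (replace /jr/um 83): {"a":[17,12],"jr":{"n":35,"s":67,"um":83},"wrp":{"a":94,"wa":91,"xbv":2}}
After op 9 (add /qs 71): {"a":[17,12],"jr":{"n":35,"s":67,"um":83},"qs":71,"wrp":{"a":94,"wa":91,"xbv":2}}
After op 10 (add /jr/iug 92): {"a":[17,12],"jr":{"iug":92,"n":35,"s":67,"um":83},"qs":71,"wrp":{"a":94,"wa":91,"xbv":2}}
After op 11 (replace /jr/iug 85): {"a":[17,12],"jr":{"iug":85,"n":35,"s":67,"um":83},"qs":71,"wrp":{"a":94,"wa":91,"xbv":2}}
After op 12 (replace /jr 81): {"a":[17,12],"jr":81,"qs":71,"wrp":{"a":94,"wa":91,"xbv":2}}
After op 13 (replace /a/0 67): {"a":[67,12],"jr":81,"qs":71,"wrp":{"a":94,"wa":91,"xbv":2}}
After op 14 (remove /wrp/xbv): {"a":[67,12],"jr":81,"qs":71,"wrp":{"a":94,"wa":91}}
After op 15 (add /a/1 59): {"a":[67,59,12],"jr":81,"qs":71,"wrp":{"a":94,"wa":91}}
After op 16 (replace /wrp 44): {"a":[67,59,12],"jr":81,"qs":71,"wrp":44}
Value at /qs: 71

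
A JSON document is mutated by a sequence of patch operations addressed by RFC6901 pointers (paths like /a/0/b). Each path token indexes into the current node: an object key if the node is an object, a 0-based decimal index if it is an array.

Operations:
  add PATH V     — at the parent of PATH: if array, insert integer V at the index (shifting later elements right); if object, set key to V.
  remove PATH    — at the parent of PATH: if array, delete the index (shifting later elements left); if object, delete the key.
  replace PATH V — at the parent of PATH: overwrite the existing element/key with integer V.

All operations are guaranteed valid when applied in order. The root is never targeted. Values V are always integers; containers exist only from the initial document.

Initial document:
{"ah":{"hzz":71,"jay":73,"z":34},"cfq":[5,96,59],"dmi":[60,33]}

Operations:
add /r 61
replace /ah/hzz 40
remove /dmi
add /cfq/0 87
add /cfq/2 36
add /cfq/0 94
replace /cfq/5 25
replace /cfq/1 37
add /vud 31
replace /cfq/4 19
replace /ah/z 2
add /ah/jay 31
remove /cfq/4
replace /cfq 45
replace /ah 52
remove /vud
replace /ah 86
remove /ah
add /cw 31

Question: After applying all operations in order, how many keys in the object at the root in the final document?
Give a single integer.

Answer: 3

Derivation:
After op 1 (add /r 61): {"ah":{"hzz":71,"jay":73,"z":34},"cfq":[5,96,59],"dmi":[60,33],"r":61}
After op 2 (replace /ah/hzz 40): {"ah":{"hzz":40,"jay":73,"z":34},"cfq":[5,96,59],"dmi":[60,33],"r":61}
After op 3 (remove /dmi): {"ah":{"hzz":40,"jay":73,"z":34},"cfq":[5,96,59],"r":61}
After op 4 (add /cfq/0 87): {"ah":{"hzz":40,"jay":73,"z":34},"cfq":[87,5,96,59],"r":61}
After op 5 (add /cfq/2 36): {"ah":{"hzz":40,"jay":73,"z":34},"cfq":[87,5,36,96,59],"r":61}
After op 6 (add /cfq/0 94): {"ah":{"hzz":40,"jay":73,"z":34},"cfq":[94,87,5,36,96,59],"r":61}
After op 7 (replace /cfq/5 25): {"ah":{"hzz":40,"jay":73,"z":34},"cfq":[94,87,5,36,96,25],"r":61}
After op 8 (replace /cfq/1 37): {"ah":{"hzz":40,"jay":73,"z":34},"cfq":[94,37,5,36,96,25],"r":61}
After op 9 (add /vud 31): {"ah":{"hzz":40,"jay":73,"z":34},"cfq":[94,37,5,36,96,25],"r":61,"vud":31}
After op 10 (replace /cfq/4 19): {"ah":{"hzz":40,"jay":73,"z":34},"cfq":[94,37,5,36,19,25],"r":61,"vud":31}
After op 11 (replace /ah/z 2): {"ah":{"hzz":40,"jay":73,"z":2},"cfq":[94,37,5,36,19,25],"r":61,"vud":31}
After op 12 (add /ah/jay 31): {"ah":{"hzz":40,"jay":31,"z":2},"cfq":[94,37,5,36,19,25],"r":61,"vud":31}
After op 13 (remove /cfq/4): {"ah":{"hzz":40,"jay":31,"z":2},"cfq":[94,37,5,36,25],"r":61,"vud":31}
After op 14 (replace /cfq 45): {"ah":{"hzz":40,"jay":31,"z":2},"cfq":45,"r":61,"vud":31}
After op 15 (replace /ah 52): {"ah":52,"cfq":45,"r":61,"vud":31}
After op 16 (remove /vud): {"ah":52,"cfq":45,"r":61}
After op 17 (replace /ah 86): {"ah":86,"cfq":45,"r":61}
After op 18 (remove /ah): {"cfq":45,"r":61}
After op 19 (add /cw 31): {"cfq":45,"cw":31,"r":61}
Size at the root: 3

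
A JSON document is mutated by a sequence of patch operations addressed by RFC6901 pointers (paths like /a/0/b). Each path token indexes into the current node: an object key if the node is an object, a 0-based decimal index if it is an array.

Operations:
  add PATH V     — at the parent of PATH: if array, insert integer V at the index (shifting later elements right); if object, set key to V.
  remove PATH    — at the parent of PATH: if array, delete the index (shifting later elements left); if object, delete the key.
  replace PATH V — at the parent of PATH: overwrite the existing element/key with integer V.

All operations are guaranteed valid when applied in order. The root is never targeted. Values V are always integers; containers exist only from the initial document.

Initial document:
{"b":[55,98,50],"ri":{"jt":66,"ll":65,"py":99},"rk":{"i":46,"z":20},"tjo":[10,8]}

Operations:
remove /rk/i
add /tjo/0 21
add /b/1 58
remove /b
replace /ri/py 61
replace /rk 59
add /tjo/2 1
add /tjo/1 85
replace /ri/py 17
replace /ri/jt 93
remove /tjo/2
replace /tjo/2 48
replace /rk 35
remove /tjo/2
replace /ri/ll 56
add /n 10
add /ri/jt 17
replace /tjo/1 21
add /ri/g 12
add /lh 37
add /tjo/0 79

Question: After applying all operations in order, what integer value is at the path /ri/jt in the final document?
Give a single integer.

Answer: 17

Derivation:
After op 1 (remove /rk/i): {"b":[55,98,50],"ri":{"jt":66,"ll":65,"py":99},"rk":{"z":20},"tjo":[10,8]}
After op 2 (add /tjo/0 21): {"b":[55,98,50],"ri":{"jt":66,"ll":65,"py":99},"rk":{"z":20},"tjo":[21,10,8]}
After op 3 (add /b/1 58): {"b":[55,58,98,50],"ri":{"jt":66,"ll":65,"py":99},"rk":{"z":20},"tjo":[21,10,8]}
After op 4 (remove /b): {"ri":{"jt":66,"ll":65,"py":99},"rk":{"z":20},"tjo":[21,10,8]}
After op 5 (replace /ri/py 61): {"ri":{"jt":66,"ll":65,"py":61},"rk":{"z":20},"tjo":[21,10,8]}
After op 6 (replace /rk 59): {"ri":{"jt":66,"ll":65,"py":61},"rk":59,"tjo":[21,10,8]}
After op 7 (add /tjo/2 1): {"ri":{"jt":66,"ll":65,"py":61},"rk":59,"tjo":[21,10,1,8]}
After op 8 (add /tjo/1 85): {"ri":{"jt":66,"ll":65,"py":61},"rk":59,"tjo":[21,85,10,1,8]}
After op 9 (replace /ri/py 17): {"ri":{"jt":66,"ll":65,"py":17},"rk":59,"tjo":[21,85,10,1,8]}
After op 10 (replace /ri/jt 93): {"ri":{"jt":93,"ll":65,"py":17},"rk":59,"tjo":[21,85,10,1,8]}
After op 11 (remove /tjo/2): {"ri":{"jt":93,"ll":65,"py":17},"rk":59,"tjo":[21,85,1,8]}
After op 12 (replace /tjo/2 48): {"ri":{"jt":93,"ll":65,"py":17},"rk":59,"tjo":[21,85,48,8]}
After op 13 (replace /rk 35): {"ri":{"jt":93,"ll":65,"py":17},"rk":35,"tjo":[21,85,48,8]}
After op 14 (remove /tjo/2): {"ri":{"jt":93,"ll":65,"py":17},"rk":35,"tjo":[21,85,8]}
After op 15 (replace /ri/ll 56): {"ri":{"jt":93,"ll":56,"py":17},"rk":35,"tjo":[21,85,8]}
After op 16 (add /n 10): {"n":10,"ri":{"jt":93,"ll":56,"py":17},"rk":35,"tjo":[21,85,8]}
After op 17 (add /ri/jt 17): {"n":10,"ri":{"jt":17,"ll":56,"py":17},"rk":35,"tjo":[21,85,8]}
After op 18 (replace /tjo/1 21): {"n":10,"ri":{"jt":17,"ll":56,"py":17},"rk":35,"tjo":[21,21,8]}
After op 19 (add /ri/g 12): {"n":10,"ri":{"g":12,"jt":17,"ll":56,"py":17},"rk":35,"tjo":[21,21,8]}
After op 20 (add /lh 37): {"lh":37,"n":10,"ri":{"g":12,"jt":17,"ll":56,"py":17},"rk":35,"tjo":[21,21,8]}
After op 21 (add /tjo/0 79): {"lh":37,"n":10,"ri":{"g":12,"jt":17,"ll":56,"py":17},"rk":35,"tjo":[79,21,21,8]}
Value at /ri/jt: 17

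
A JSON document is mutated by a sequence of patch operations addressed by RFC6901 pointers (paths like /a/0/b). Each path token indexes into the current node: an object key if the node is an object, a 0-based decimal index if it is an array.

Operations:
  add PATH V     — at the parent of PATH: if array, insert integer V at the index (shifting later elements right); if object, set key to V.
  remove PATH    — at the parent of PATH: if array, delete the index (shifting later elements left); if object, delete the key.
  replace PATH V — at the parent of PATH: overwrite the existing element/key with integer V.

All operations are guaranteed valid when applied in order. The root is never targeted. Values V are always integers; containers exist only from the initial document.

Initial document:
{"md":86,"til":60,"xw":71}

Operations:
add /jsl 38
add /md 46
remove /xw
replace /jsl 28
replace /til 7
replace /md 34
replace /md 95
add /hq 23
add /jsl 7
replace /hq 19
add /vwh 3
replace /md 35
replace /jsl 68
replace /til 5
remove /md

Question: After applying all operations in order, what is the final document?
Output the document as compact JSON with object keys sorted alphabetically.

After op 1 (add /jsl 38): {"jsl":38,"md":86,"til":60,"xw":71}
After op 2 (add /md 46): {"jsl":38,"md":46,"til":60,"xw":71}
After op 3 (remove /xw): {"jsl":38,"md":46,"til":60}
After op 4 (replace /jsl 28): {"jsl":28,"md":46,"til":60}
After op 5 (replace /til 7): {"jsl":28,"md":46,"til":7}
After op 6 (replace /md 34): {"jsl":28,"md":34,"til":7}
After op 7 (replace /md 95): {"jsl":28,"md":95,"til":7}
After op 8 (add /hq 23): {"hq":23,"jsl":28,"md":95,"til":7}
After op 9 (add /jsl 7): {"hq":23,"jsl":7,"md":95,"til":7}
After op 10 (replace /hq 19): {"hq":19,"jsl":7,"md":95,"til":7}
After op 11 (add /vwh 3): {"hq":19,"jsl":7,"md":95,"til":7,"vwh":3}
After op 12 (replace /md 35): {"hq":19,"jsl":7,"md":35,"til":7,"vwh":3}
After op 13 (replace /jsl 68): {"hq":19,"jsl":68,"md":35,"til":7,"vwh":3}
After op 14 (replace /til 5): {"hq":19,"jsl":68,"md":35,"til":5,"vwh":3}
After op 15 (remove /md): {"hq":19,"jsl":68,"til":5,"vwh":3}

Answer: {"hq":19,"jsl":68,"til":5,"vwh":3}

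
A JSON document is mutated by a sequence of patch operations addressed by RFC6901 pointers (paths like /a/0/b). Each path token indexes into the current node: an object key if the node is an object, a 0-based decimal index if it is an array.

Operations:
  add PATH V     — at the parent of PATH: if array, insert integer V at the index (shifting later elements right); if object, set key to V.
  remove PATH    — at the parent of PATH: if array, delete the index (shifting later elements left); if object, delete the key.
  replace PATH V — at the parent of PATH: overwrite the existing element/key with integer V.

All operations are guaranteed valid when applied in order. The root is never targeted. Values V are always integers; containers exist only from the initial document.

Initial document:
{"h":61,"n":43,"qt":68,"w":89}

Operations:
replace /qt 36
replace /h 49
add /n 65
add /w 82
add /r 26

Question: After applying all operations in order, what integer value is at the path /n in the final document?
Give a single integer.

After op 1 (replace /qt 36): {"h":61,"n":43,"qt":36,"w":89}
After op 2 (replace /h 49): {"h":49,"n":43,"qt":36,"w":89}
After op 3 (add /n 65): {"h":49,"n":65,"qt":36,"w":89}
After op 4 (add /w 82): {"h":49,"n":65,"qt":36,"w":82}
After op 5 (add /r 26): {"h":49,"n":65,"qt":36,"r":26,"w":82}
Value at /n: 65

Answer: 65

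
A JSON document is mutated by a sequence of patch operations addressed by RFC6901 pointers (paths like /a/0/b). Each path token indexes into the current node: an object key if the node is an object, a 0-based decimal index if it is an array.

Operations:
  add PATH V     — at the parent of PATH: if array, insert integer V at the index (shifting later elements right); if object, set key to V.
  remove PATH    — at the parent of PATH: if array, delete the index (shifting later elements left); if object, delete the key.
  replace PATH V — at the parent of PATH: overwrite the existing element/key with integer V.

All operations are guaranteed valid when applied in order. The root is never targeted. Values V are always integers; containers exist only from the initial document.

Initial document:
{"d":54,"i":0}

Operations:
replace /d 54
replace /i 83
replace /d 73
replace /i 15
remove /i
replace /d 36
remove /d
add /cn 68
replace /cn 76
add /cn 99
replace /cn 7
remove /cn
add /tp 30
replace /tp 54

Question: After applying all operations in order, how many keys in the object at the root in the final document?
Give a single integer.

After op 1 (replace /d 54): {"d":54,"i":0}
After op 2 (replace /i 83): {"d":54,"i":83}
After op 3 (replace /d 73): {"d":73,"i":83}
After op 4 (replace /i 15): {"d":73,"i":15}
After op 5 (remove /i): {"d":73}
After op 6 (replace /d 36): {"d":36}
After op 7 (remove /d): {}
After op 8 (add /cn 68): {"cn":68}
After op 9 (replace /cn 76): {"cn":76}
After op 10 (add /cn 99): {"cn":99}
After op 11 (replace /cn 7): {"cn":7}
After op 12 (remove /cn): {}
After op 13 (add /tp 30): {"tp":30}
After op 14 (replace /tp 54): {"tp":54}
Size at the root: 1

Answer: 1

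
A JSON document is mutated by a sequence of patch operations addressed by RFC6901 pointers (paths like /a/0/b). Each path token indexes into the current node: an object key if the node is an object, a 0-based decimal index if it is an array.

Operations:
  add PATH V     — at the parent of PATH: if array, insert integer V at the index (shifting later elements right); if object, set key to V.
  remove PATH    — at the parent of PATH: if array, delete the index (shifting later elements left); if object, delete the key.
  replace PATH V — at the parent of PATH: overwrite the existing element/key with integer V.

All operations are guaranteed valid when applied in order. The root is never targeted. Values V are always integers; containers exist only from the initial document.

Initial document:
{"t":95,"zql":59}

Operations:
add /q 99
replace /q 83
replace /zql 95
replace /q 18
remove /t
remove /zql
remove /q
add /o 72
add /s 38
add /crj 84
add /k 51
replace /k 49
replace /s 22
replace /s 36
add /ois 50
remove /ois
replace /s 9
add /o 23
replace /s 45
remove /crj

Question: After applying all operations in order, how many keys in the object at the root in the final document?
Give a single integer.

After op 1 (add /q 99): {"q":99,"t":95,"zql":59}
After op 2 (replace /q 83): {"q":83,"t":95,"zql":59}
After op 3 (replace /zql 95): {"q":83,"t":95,"zql":95}
After op 4 (replace /q 18): {"q":18,"t":95,"zql":95}
After op 5 (remove /t): {"q":18,"zql":95}
After op 6 (remove /zql): {"q":18}
After op 7 (remove /q): {}
After op 8 (add /o 72): {"o":72}
After op 9 (add /s 38): {"o":72,"s":38}
After op 10 (add /crj 84): {"crj":84,"o":72,"s":38}
After op 11 (add /k 51): {"crj":84,"k":51,"o":72,"s":38}
After op 12 (replace /k 49): {"crj":84,"k":49,"o":72,"s":38}
After op 13 (replace /s 22): {"crj":84,"k":49,"o":72,"s":22}
After op 14 (replace /s 36): {"crj":84,"k":49,"o":72,"s":36}
After op 15 (add /ois 50): {"crj":84,"k":49,"o":72,"ois":50,"s":36}
After op 16 (remove /ois): {"crj":84,"k":49,"o":72,"s":36}
After op 17 (replace /s 9): {"crj":84,"k":49,"o":72,"s":9}
After op 18 (add /o 23): {"crj":84,"k":49,"o":23,"s":9}
After op 19 (replace /s 45): {"crj":84,"k":49,"o":23,"s":45}
After op 20 (remove /crj): {"k":49,"o":23,"s":45}
Size at the root: 3

Answer: 3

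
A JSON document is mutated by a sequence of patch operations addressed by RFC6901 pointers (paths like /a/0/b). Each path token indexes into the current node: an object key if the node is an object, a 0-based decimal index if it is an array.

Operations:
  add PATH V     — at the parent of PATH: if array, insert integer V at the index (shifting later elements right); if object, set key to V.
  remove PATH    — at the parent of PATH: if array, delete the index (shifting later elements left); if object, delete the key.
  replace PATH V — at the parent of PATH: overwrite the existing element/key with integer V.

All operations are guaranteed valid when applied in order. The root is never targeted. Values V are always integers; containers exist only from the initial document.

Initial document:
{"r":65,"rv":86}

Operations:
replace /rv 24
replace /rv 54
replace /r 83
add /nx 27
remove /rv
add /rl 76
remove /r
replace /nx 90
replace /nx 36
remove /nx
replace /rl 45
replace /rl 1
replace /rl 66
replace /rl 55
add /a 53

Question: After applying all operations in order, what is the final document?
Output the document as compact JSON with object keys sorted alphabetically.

After op 1 (replace /rv 24): {"r":65,"rv":24}
After op 2 (replace /rv 54): {"r":65,"rv":54}
After op 3 (replace /r 83): {"r":83,"rv":54}
After op 4 (add /nx 27): {"nx":27,"r":83,"rv":54}
After op 5 (remove /rv): {"nx":27,"r":83}
After op 6 (add /rl 76): {"nx":27,"r":83,"rl":76}
After op 7 (remove /r): {"nx":27,"rl":76}
After op 8 (replace /nx 90): {"nx":90,"rl":76}
After op 9 (replace /nx 36): {"nx":36,"rl":76}
After op 10 (remove /nx): {"rl":76}
After op 11 (replace /rl 45): {"rl":45}
After op 12 (replace /rl 1): {"rl":1}
After op 13 (replace /rl 66): {"rl":66}
After op 14 (replace /rl 55): {"rl":55}
After op 15 (add /a 53): {"a":53,"rl":55}

Answer: {"a":53,"rl":55}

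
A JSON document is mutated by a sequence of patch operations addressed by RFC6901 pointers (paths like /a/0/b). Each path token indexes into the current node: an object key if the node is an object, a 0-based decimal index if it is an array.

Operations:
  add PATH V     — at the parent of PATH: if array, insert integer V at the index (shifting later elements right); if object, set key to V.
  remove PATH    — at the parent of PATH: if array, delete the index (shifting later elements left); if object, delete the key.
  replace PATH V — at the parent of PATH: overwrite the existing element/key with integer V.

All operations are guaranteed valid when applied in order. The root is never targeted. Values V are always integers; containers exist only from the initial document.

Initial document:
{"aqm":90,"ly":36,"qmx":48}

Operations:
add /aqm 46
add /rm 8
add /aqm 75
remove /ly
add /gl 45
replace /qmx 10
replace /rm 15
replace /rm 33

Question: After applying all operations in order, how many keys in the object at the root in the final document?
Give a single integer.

Answer: 4

Derivation:
After op 1 (add /aqm 46): {"aqm":46,"ly":36,"qmx":48}
After op 2 (add /rm 8): {"aqm":46,"ly":36,"qmx":48,"rm":8}
After op 3 (add /aqm 75): {"aqm":75,"ly":36,"qmx":48,"rm":8}
After op 4 (remove /ly): {"aqm":75,"qmx":48,"rm":8}
After op 5 (add /gl 45): {"aqm":75,"gl":45,"qmx":48,"rm":8}
After op 6 (replace /qmx 10): {"aqm":75,"gl":45,"qmx":10,"rm":8}
After op 7 (replace /rm 15): {"aqm":75,"gl":45,"qmx":10,"rm":15}
After op 8 (replace /rm 33): {"aqm":75,"gl":45,"qmx":10,"rm":33}
Size at the root: 4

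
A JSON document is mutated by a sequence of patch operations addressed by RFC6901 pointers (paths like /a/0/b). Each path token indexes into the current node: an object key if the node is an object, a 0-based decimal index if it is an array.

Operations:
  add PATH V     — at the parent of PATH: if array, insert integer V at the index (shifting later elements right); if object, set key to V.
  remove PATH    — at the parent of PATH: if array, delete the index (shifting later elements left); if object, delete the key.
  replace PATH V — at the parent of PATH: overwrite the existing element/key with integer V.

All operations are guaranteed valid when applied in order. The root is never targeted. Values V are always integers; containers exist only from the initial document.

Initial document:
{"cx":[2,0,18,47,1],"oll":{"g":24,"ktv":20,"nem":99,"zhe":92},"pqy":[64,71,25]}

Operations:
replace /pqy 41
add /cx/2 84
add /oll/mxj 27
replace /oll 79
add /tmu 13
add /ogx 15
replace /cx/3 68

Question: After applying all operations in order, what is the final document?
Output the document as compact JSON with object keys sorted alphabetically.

After op 1 (replace /pqy 41): {"cx":[2,0,18,47,1],"oll":{"g":24,"ktv":20,"nem":99,"zhe":92},"pqy":41}
After op 2 (add /cx/2 84): {"cx":[2,0,84,18,47,1],"oll":{"g":24,"ktv":20,"nem":99,"zhe":92},"pqy":41}
After op 3 (add /oll/mxj 27): {"cx":[2,0,84,18,47,1],"oll":{"g":24,"ktv":20,"mxj":27,"nem":99,"zhe":92},"pqy":41}
After op 4 (replace /oll 79): {"cx":[2,0,84,18,47,1],"oll":79,"pqy":41}
After op 5 (add /tmu 13): {"cx":[2,0,84,18,47,1],"oll":79,"pqy":41,"tmu":13}
After op 6 (add /ogx 15): {"cx":[2,0,84,18,47,1],"ogx":15,"oll":79,"pqy":41,"tmu":13}
After op 7 (replace /cx/3 68): {"cx":[2,0,84,68,47,1],"ogx":15,"oll":79,"pqy":41,"tmu":13}

Answer: {"cx":[2,0,84,68,47,1],"ogx":15,"oll":79,"pqy":41,"tmu":13}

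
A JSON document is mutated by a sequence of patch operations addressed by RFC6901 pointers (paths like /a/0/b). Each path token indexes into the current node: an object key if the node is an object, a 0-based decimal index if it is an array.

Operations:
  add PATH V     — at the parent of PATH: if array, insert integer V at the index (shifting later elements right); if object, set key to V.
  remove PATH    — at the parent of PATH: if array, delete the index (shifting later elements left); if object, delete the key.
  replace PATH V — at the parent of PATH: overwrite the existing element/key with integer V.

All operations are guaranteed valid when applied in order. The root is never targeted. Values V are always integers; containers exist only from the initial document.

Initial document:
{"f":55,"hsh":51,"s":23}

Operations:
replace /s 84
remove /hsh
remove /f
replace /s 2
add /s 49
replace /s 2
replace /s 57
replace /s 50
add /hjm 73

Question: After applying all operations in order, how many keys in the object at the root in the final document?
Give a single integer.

Answer: 2

Derivation:
After op 1 (replace /s 84): {"f":55,"hsh":51,"s":84}
After op 2 (remove /hsh): {"f":55,"s":84}
After op 3 (remove /f): {"s":84}
After op 4 (replace /s 2): {"s":2}
After op 5 (add /s 49): {"s":49}
After op 6 (replace /s 2): {"s":2}
After op 7 (replace /s 57): {"s":57}
After op 8 (replace /s 50): {"s":50}
After op 9 (add /hjm 73): {"hjm":73,"s":50}
Size at the root: 2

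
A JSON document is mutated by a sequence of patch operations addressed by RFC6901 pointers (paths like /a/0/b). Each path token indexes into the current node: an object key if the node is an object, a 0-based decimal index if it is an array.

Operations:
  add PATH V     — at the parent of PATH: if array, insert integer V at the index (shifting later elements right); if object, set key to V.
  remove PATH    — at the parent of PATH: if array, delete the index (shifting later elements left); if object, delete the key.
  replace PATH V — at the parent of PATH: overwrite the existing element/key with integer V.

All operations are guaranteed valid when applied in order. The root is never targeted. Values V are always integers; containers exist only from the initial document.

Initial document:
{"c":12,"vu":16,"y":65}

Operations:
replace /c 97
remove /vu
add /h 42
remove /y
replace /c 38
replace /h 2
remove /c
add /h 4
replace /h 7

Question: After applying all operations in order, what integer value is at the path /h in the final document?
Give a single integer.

Answer: 7

Derivation:
After op 1 (replace /c 97): {"c":97,"vu":16,"y":65}
After op 2 (remove /vu): {"c":97,"y":65}
After op 3 (add /h 42): {"c":97,"h":42,"y":65}
After op 4 (remove /y): {"c":97,"h":42}
After op 5 (replace /c 38): {"c":38,"h":42}
After op 6 (replace /h 2): {"c":38,"h":2}
After op 7 (remove /c): {"h":2}
After op 8 (add /h 4): {"h":4}
After op 9 (replace /h 7): {"h":7}
Value at /h: 7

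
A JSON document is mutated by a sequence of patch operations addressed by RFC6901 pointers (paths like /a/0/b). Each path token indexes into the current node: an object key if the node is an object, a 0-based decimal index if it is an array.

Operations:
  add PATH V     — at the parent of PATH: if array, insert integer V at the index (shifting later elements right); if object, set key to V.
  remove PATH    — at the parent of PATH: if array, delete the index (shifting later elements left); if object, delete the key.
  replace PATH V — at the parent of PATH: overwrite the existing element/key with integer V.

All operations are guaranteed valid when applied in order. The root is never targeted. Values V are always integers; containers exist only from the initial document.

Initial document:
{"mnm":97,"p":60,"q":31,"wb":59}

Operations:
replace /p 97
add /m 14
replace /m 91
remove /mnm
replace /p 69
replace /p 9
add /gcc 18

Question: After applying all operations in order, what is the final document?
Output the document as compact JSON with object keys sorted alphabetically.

After op 1 (replace /p 97): {"mnm":97,"p":97,"q":31,"wb":59}
After op 2 (add /m 14): {"m":14,"mnm":97,"p":97,"q":31,"wb":59}
After op 3 (replace /m 91): {"m":91,"mnm":97,"p":97,"q":31,"wb":59}
After op 4 (remove /mnm): {"m":91,"p":97,"q":31,"wb":59}
After op 5 (replace /p 69): {"m":91,"p":69,"q":31,"wb":59}
After op 6 (replace /p 9): {"m":91,"p":9,"q":31,"wb":59}
After op 7 (add /gcc 18): {"gcc":18,"m":91,"p":9,"q":31,"wb":59}

Answer: {"gcc":18,"m":91,"p":9,"q":31,"wb":59}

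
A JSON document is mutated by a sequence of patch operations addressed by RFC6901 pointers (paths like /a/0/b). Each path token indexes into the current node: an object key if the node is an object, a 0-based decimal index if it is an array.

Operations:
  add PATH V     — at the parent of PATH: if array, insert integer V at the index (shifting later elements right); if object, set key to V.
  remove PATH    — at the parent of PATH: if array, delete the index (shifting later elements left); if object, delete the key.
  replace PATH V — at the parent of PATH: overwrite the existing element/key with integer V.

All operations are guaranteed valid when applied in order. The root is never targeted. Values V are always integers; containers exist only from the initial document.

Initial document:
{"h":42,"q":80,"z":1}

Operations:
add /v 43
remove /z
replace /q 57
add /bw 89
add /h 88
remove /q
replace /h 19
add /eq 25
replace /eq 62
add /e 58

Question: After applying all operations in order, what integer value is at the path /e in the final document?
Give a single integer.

Answer: 58

Derivation:
After op 1 (add /v 43): {"h":42,"q":80,"v":43,"z":1}
After op 2 (remove /z): {"h":42,"q":80,"v":43}
After op 3 (replace /q 57): {"h":42,"q":57,"v":43}
After op 4 (add /bw 89): {"bw":89,"h":42,"q":57,"v":43}
After op 5 (add /h 88): {"bw":89,"h":88,"q":57,"v":43}
After op 6 (remove /q): {"bw":89,"h":88,"v":43}
After op 7 (replace /h 19): {"bw":89,"h":19,"v":43}
After op 8 (add /eq 25): {"bw":89,"eq":25,"h":19,"v":43}
After op 9 (replace /eq 62): {"bw":89,"eq":62,"h":19,"v":43}
After op 10 (add /e 58): {"bw":89,"e":58,"eq":62,"h":19,"v":43}
Value at /e: 58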